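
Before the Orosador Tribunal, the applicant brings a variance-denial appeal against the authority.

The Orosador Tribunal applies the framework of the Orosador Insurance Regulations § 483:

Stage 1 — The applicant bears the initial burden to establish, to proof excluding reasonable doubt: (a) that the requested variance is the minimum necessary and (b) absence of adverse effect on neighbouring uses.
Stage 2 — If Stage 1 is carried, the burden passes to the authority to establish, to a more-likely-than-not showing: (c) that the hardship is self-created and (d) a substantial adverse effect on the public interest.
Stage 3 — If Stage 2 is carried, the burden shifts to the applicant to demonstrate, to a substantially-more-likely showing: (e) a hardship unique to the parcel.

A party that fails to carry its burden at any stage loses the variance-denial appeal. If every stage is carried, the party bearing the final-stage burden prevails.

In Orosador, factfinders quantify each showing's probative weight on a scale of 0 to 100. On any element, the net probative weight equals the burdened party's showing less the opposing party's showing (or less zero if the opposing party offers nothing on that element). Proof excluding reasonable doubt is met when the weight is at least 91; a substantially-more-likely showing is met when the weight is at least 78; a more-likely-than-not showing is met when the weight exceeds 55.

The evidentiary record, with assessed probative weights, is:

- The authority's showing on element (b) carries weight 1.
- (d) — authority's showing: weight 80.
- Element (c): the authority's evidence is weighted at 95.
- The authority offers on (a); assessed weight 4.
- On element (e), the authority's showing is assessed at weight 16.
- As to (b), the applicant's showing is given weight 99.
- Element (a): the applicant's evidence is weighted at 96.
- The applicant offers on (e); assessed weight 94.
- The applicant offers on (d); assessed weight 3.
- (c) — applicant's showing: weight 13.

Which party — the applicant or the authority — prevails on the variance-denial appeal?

Stage 1 (applicant, proof excluding reasonable doubt, weight is at least 91): (a) net 96−4=92 ≥ 91 — meets; (b) net 99−1=98 ≥ 91 — meets.
  The applicant carries Stage 1; the authority now bears the burden.
Stage 2 (authority, a more-likely-than-not showing, weight exceeds 55): (c) net 95−13=82 > 55 — meets; (d) net 80−3=77 > 55 — meets.
  The authority carries Stage 2; the applicant now bears the burden.
Stage 3 (applicant, a substantially-more-likely showing, weight is at least 78): (e) net 94−16=78 ≥ 78 — meets.
  Stage 3 carried; the final stage is satisfied.
Every stage carried; the applicant prevails.

applicant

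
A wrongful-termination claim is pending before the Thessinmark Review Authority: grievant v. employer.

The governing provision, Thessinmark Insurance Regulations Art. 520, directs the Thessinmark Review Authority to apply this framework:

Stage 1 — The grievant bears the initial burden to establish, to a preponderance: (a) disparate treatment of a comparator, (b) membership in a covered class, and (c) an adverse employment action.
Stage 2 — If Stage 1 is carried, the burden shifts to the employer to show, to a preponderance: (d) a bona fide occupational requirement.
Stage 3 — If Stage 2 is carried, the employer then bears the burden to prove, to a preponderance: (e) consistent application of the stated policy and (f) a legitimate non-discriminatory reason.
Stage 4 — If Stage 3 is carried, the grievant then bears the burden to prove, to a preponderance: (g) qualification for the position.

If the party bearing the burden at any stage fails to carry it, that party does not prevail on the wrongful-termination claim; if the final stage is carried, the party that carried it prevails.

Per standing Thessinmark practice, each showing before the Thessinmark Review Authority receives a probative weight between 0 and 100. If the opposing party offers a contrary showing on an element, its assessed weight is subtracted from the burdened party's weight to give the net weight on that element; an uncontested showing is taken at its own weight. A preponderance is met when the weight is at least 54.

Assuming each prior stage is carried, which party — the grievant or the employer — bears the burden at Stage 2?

Stage 2's rule assigns the burden to the employer (to a preponderance).

employer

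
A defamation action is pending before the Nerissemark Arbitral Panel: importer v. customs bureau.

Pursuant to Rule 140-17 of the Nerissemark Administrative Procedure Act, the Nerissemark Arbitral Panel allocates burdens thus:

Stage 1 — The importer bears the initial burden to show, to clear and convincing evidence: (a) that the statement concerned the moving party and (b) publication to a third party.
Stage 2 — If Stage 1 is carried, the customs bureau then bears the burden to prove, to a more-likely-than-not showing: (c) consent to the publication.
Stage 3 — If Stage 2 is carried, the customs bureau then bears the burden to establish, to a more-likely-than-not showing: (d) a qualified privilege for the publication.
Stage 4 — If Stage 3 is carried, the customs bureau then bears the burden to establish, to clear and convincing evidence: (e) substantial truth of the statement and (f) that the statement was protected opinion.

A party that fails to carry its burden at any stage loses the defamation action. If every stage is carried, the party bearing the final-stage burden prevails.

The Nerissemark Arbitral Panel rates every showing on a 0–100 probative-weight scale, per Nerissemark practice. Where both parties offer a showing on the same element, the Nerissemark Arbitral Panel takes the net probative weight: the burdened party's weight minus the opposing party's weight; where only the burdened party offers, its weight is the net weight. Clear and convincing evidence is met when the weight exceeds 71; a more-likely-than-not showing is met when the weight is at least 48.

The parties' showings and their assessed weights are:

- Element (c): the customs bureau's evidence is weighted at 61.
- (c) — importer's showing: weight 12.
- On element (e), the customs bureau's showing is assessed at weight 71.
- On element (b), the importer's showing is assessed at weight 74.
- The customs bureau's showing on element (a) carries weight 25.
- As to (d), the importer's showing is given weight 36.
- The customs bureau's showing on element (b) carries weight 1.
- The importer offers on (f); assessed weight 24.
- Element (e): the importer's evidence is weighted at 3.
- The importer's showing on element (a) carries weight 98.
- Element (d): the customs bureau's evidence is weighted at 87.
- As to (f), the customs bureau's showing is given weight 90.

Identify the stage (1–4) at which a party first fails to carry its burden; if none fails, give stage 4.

Stage 1 — burden on importer; standard: clear and convincing evidence (weight exceeds 71).
    (a): 98 − 25 = 73 > 71 [met]
    (b): 74 − 1 = 73 > 71 [met]
  Stage 1 carried; the burden shifts to the customs bureau.
Stage 2 — burden on customs bureau; standard: a more-likely-than-not showing (weight is at least 48).
    (c): 61 − 12 = 49 ≥ 48 [met]
  All elements met. The customs bureau retains the burden for Stage 3.
Stage 3 — burden on customs bureau; standard: a more-likely-than-not showing (weight is at least 48).
    (d): 87 − 36 = 51 ≥ 48 [met]
  Stage 3 carried; the burden remains with the customs bureau.
Stage 4 — burden on customs bureau; standard: clear and convincing evidence (weight exceeds 71).
    (e): 71 − 3 = 68 ≤ 71 [not met]
    (f): 90 − 24 = 66 ≤ 71 [not met]
  Not every element is met, so the customs bureau fails to carry Stage 4.
So the importer prevails.

stage 4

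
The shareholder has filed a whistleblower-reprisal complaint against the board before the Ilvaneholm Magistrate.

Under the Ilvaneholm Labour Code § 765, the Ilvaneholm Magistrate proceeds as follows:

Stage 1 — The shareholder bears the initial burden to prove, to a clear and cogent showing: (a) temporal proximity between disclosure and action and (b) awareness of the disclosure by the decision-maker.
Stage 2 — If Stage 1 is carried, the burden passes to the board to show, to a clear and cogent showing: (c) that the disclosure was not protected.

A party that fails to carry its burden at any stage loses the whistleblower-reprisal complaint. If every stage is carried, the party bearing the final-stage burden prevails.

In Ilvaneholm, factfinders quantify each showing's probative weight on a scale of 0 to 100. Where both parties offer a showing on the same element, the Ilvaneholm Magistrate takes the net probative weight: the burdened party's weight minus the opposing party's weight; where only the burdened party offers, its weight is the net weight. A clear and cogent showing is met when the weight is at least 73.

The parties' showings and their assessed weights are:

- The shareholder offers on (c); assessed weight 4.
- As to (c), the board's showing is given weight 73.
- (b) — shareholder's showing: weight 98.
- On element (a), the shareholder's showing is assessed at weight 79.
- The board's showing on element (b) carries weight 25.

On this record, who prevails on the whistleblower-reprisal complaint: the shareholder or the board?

shareholder

Stage 1 (shareholder, a clear and cogent showing, weight is at least 73): (a) 79 ≥ 73 — meets; (b) net 98−25=73 ≥ 73 — meets.
  Stage 1 carried; the burden shifts to the board.
Stage 2 (board, a clear and cogent showing, weight is at least 73): (c) net 73−4=69 < 73 — fails.
  The board does not carry Stage 2.
The analysis ends at Stage 2; the shareholder prevails.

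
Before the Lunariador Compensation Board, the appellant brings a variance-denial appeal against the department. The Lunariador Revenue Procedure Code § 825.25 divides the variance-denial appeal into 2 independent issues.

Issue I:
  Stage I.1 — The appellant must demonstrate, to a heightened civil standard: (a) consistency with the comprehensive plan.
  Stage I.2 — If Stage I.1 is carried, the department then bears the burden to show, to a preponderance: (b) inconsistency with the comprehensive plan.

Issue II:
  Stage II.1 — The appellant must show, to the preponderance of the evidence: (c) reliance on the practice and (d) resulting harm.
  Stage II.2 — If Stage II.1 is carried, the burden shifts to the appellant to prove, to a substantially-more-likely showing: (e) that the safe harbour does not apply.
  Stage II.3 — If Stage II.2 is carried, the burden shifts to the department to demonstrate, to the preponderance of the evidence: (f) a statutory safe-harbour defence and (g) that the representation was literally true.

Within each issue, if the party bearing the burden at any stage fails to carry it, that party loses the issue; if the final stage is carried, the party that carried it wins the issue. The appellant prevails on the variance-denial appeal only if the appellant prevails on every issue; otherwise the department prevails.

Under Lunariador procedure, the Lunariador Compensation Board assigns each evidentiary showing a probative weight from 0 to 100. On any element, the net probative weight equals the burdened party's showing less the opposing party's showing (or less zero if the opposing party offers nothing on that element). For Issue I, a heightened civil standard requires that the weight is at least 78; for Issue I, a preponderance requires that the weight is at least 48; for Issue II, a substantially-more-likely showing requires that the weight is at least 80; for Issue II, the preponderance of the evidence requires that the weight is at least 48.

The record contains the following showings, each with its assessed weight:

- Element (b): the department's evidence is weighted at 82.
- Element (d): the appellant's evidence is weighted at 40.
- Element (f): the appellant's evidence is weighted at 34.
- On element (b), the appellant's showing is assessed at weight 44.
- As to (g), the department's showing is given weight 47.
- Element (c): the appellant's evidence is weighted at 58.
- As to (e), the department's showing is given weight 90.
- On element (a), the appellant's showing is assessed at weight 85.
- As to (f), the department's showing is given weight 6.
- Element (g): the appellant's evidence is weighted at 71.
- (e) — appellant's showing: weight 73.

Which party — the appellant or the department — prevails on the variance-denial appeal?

department

— Issue I —
At Stage I.1 the appellant must meet a heightened civil standard (weight is at least 78): on (a) the weight is 85, which does reach 78, so (a) meets the standard.
  All elements met. The burden passes to the department.
At Stage I.2 the department must meet a preponderance (weight is at least 48): on (b) the weight is 82 less the opposing 44 gives net 38, < 48, so (b) does not meet the standard.
  Stage I.2 not carried; the department fails its burden.
So the appellant prevails on this issue.
— Issue II —
At Stage II.1 the appellant must meet the preponderance of the evidence (weight is at least 48): on (c) the weight is 58, which does reach 48, so (c) meets the standard; on (d) the weight is 40, < 48, so (d) does not meet the standard.
  The appellant does not carry Stage II.1.
The analysis ends at Stage II.1; the department prevails on this issue.
Per-issue: Issue I → appellant; Issue II → department. The appellant must prevail on every issue; overall, the department prevails.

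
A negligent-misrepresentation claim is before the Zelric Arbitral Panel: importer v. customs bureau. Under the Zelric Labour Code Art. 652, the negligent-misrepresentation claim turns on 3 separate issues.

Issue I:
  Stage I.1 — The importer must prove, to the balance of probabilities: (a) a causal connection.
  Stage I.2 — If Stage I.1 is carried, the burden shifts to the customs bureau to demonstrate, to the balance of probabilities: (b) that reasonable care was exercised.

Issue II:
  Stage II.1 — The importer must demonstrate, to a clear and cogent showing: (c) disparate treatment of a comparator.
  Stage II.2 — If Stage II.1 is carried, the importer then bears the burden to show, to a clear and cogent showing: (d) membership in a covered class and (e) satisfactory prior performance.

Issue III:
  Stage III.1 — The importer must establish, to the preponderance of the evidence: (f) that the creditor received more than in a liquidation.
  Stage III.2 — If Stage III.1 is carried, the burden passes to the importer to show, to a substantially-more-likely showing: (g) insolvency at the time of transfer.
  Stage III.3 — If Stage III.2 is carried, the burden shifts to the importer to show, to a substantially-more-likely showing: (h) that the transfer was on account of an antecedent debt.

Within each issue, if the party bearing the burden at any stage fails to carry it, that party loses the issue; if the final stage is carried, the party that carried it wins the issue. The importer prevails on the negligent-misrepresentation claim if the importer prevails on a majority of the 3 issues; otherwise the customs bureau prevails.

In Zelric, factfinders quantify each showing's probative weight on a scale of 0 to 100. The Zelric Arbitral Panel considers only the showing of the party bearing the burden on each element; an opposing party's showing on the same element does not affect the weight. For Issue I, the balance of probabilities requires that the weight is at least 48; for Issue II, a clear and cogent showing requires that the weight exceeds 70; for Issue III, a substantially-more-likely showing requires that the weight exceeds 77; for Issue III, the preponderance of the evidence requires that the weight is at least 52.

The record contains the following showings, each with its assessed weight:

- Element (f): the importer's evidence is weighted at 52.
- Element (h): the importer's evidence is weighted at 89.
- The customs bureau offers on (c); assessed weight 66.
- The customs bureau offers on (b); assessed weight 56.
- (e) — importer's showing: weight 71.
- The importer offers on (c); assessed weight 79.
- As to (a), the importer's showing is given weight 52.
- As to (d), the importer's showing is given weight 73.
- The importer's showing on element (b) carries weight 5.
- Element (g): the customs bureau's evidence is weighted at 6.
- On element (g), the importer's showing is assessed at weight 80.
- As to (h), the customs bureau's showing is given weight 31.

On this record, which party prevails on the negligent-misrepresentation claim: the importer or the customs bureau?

— Issue I —
Stage I.1 — burden on importer; standard: the balance of probabilities (weight is at least 48).
    (a): 52 ≥ 48 [met]
  Stage I.1 is satisfied; the onus moves to the customs bureau.
Stage I.2 — burden on customs bureau; standard: the balance of probabilities (weight is at least 48).
    (b): 56 (importer's 5 disregarded) ≥ 48 [met]
  Stage I.2 carried; the final stage is satisfied.
All stages carried — the customs bureau prevails on this issue.
— Issue II —
At Stage II.1 the importer must meet a clear and cogent showing (weight exceeds 70): on (c) the weight is 79 (the customs bureau's 66 is given no effect), > 70, so (c) meets the standard.
  Stage II.1 carried; the burden remains with the importer.
At Stage II.2 the importer must meet a clear and cogent showing (weight exceeds 70): on (d) the weight is 73, which does exceed 70, so (d) meets the standard; on (e) the weight is 71, > 70, so (e) meets the standard.
  All elements met at the final stage.
Every stage carried; the importer prevails on this issue.
— Issue III —
Stage III.1 (importer, the preponderance of the evidence, weight is at least 52): (f) 52 ≥ 52 — meets.
  All elements met. The importer retains the burden for Stage III.2.
Stage III.2 (importer, a substantially-more-likely showing, weight exceeds 77): (g) 80 (customs bureau's 6 disregarded) > 77 — meets.
  All elements met. The importer retains the burden for Stage III.3.
Stage III.3 (importer, a substantially-more-likely showing, weight exceeds 77): (h) 89 (customs bureau's 31 disregarded) > 77 — meets.
  All elements met at the final stage.
All stages carried — the importer prevails on this issue.
Per-issue: Issue I → customs bureau; Issue II → importer; Issue III → importer. The importer must prevail on a majority of issues; overall, the importer prevails.

importer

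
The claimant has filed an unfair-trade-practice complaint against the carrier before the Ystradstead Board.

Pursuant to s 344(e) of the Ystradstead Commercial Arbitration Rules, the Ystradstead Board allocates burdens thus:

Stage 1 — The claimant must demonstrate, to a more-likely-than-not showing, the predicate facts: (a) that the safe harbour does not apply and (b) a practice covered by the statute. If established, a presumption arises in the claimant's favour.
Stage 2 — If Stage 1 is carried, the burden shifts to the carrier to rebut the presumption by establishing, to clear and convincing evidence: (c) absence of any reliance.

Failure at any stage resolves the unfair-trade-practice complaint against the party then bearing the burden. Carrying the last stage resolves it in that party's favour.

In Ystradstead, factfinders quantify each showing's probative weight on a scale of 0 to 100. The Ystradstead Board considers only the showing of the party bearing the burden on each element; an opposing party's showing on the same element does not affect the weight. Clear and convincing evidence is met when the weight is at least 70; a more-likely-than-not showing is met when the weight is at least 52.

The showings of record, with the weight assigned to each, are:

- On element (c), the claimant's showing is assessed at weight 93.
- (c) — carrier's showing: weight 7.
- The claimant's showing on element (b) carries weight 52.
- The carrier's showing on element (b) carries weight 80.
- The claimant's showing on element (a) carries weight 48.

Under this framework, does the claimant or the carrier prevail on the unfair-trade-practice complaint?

carrier

Stage 1 (claimant, a more-likely-than-not showing, weight is at least 52): (a) 48 < 52 — fails; (b) 52 (carrier's 80 disregarded) ≥ 52 — meets.
  Stage 1 not carried; the claimant fails its burden.
The carrier prevails.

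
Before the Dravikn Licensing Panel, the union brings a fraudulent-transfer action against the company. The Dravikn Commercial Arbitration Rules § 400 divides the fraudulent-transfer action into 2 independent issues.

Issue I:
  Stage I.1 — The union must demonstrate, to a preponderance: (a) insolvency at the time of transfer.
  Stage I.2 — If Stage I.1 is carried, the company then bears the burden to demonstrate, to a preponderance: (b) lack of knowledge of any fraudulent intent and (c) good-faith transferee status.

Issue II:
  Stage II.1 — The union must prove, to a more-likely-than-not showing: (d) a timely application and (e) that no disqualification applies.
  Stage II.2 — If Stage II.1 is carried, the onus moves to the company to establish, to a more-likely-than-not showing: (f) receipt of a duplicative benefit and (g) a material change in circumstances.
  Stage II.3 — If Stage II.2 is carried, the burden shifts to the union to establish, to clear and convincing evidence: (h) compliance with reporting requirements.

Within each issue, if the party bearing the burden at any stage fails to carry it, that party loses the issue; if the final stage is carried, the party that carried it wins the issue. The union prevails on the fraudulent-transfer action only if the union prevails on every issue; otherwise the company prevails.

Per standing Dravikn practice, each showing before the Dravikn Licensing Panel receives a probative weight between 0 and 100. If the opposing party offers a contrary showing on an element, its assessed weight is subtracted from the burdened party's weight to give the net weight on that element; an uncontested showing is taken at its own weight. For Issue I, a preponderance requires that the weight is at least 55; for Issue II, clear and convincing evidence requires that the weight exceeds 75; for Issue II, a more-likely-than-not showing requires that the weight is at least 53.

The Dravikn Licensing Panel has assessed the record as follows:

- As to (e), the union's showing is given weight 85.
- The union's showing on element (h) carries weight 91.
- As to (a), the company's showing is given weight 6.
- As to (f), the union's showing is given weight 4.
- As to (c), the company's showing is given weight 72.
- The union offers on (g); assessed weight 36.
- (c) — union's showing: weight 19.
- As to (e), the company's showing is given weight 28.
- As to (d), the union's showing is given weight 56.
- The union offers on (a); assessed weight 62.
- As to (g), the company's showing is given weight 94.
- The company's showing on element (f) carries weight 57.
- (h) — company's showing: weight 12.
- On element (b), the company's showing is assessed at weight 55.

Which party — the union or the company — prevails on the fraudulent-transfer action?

union

— Issue I —
At Stage I.1 the union must meet a preponderance (weight is at least 55): on (a) the weight is 62 less the opposing 6 gives net 56, which does reach 55, so (a) meets the standard.
  The union carries Stage I.1; the company now bears the burden.
At Stage I.2 the company must meet a preponderance (weight is at least 55): on (b) the weight is 55, which does reach 55, so (b) meets the standard; on (c) the weight is 72 less the opposing 19 gives net 53, which does not reach 55, so (c) does not meet the standard.
  The company does not carry Stage I.2.
The union prevails on this issue.
— Issue II —
Stage II.1 (union, a more-likely-than-not showing, weight is at least 53): (d) 56 ≥ 53 — meets; (e) net 85−28=57 ≥ 53 — meets.
  All elements met. The burden passes to the company.
Stage II.2 (company, a more-likely-than-not showing, weight is at least 53): (f) net 57−4=53 ≥ 53 — meets; (g) net 94−36=58 ≥ 53 — meets.
  All elements met. The burden passes to the union.
Stage II.3 (union, clear and convincing evidence, weight exceeds 75): (h) net 91−12=79 > 75 — meets.
  Stage II.3 carried; the final stage is satisfied.
Every stage carried; the union prevails on this issue.
Per-issue: Issue I → union; Issue II → union. The union must prevail on every issue; overall, the union prevails.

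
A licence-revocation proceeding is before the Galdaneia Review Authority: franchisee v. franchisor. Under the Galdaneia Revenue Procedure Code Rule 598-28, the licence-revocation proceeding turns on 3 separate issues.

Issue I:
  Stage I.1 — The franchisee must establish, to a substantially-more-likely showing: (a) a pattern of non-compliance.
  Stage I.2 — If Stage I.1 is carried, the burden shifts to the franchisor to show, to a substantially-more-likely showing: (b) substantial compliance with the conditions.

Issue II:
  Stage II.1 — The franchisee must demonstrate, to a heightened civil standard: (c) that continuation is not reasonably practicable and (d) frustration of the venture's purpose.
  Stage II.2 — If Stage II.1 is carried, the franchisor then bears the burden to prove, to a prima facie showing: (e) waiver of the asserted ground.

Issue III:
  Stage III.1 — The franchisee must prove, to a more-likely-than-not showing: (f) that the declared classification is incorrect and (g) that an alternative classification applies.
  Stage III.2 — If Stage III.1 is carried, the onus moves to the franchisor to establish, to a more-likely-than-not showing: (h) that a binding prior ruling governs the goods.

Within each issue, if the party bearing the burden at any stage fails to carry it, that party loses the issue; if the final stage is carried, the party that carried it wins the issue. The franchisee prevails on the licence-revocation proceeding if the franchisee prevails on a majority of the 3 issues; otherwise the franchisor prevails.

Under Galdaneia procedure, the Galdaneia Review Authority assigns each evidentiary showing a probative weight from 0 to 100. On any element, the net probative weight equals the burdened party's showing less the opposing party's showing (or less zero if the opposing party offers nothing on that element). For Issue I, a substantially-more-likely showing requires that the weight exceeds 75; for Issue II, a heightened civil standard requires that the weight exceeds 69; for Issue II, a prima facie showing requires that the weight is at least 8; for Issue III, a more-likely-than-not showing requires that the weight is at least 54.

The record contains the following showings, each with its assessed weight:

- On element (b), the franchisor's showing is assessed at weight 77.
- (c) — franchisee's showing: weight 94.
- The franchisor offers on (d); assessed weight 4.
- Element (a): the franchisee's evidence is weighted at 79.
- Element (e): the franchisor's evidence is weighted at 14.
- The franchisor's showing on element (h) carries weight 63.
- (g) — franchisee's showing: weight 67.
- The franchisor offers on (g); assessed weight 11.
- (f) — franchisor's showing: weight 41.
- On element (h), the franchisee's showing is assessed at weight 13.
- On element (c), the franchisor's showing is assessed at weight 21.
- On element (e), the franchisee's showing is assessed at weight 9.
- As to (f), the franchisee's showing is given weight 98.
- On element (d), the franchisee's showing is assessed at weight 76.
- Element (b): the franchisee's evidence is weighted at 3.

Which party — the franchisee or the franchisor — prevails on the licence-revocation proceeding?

— Issue I —
Stage I.1 (franchisee, a substantially-more-likely showing, weight exceeds 75): (a) 79 > 75 — meets.
  Stage I.1 carried; the burden shifts to the franchisor.
Stage I.2 (franchisor, a substantially-more-likely showing, weight exceeds 75): (b) net 77−3=74 ≤ 75 — fails.
  The franchisor does not carry Stage I.2.
The analysis ends at Stage I.2; the franchisee prevails on this issue.
— Issue II —
Stage II.1 — burden on franchisee; standard: a heightened civil standard (weight exceeds 69).
    (c): 94 − 21 = 73 > 69 [met]
    (d): 76 − 4 = 72 > 69 [met]
  All elements met. The burden passes to the franchisor.
Stage II.2 — burden on franchisor; standard: a prima facie showing (weight is at least 8).
    (e): 14 − 9 = 5 < 8 [not met]
  The franchisor does not carry Stage II.2.
The analysis ends at Stage II.2; the franchisee prevails on this issue.
— Issue III —
Stage III.1 (franchisee, a more-likely-than-not showing, weight is at least 54): (f) net 98−41=57 ≥ 54 — meets; (g) net 67−11=56 ≥ 54 — meets.
  The franchisee carries Stage III.1; the franchisor now bears the burden.
Stage III.2 (franchisor, a more-likely-than-not showing, weight is at least 54): (h) net 63−13=50 < 54 — fails.
  The franchisor does not carry Stage III.2.
So the franchisee prevails on this issue.
Per-issue: Issue I → franchisee; Issue II → franchisee; Issue III → franchisee. The franchisee must prevail on a majority of issues; overall, the franchisee prevails.

franchisee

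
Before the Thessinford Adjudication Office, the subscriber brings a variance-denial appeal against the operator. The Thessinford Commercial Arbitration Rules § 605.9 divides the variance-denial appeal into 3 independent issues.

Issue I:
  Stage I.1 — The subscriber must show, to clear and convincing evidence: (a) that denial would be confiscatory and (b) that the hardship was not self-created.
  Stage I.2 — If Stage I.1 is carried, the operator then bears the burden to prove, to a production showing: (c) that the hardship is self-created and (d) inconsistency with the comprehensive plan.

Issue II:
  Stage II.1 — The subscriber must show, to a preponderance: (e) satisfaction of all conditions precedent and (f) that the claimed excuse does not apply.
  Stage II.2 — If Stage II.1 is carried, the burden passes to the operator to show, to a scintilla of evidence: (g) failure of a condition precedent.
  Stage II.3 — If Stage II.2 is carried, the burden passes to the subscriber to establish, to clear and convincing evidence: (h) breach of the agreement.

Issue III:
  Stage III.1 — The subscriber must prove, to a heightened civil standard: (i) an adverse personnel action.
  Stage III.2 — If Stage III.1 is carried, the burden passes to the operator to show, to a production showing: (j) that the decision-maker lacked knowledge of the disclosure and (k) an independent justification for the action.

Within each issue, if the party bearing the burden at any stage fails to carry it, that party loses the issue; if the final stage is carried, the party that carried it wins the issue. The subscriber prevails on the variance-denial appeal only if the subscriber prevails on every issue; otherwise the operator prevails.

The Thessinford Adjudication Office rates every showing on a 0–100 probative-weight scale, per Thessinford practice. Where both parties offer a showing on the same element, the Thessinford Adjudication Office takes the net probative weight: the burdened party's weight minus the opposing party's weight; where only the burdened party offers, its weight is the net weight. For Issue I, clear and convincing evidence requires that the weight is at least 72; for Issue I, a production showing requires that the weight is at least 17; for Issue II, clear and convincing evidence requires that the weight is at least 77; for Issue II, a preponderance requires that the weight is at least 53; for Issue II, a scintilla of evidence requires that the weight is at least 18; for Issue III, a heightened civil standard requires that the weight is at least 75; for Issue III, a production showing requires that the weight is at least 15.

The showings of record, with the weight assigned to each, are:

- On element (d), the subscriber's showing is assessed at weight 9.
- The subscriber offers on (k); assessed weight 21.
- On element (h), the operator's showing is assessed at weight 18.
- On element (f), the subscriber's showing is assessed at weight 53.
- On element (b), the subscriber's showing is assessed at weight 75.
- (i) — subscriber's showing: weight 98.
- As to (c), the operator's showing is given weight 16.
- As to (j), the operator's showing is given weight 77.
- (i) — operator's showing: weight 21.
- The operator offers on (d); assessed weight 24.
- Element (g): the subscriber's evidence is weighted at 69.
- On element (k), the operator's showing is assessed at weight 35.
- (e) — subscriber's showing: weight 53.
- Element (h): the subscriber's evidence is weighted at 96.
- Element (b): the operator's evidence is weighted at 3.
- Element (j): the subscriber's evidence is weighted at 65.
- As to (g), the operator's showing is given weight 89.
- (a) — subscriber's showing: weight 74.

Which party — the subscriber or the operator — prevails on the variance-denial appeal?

— Issue I —
Stage I.1 (subscriber, clear and convincing evidence, weight is at least 72): (a) 74 ≥ 72 — meets; (b) net 75−3=72 ≥ 72 — meets.
  All elements met. The burden passes to the operator.
Stage I.2 (operator, a production showing, weight is at least 17): (c) 16 < 17 — fails; (d) net 24−9=15 < 17 — fails.
  The operator does not carry Stage I.2.
The subscriber prevails on this issue.
— Issue II —
Stage II.1 — burden on subscriber; standard: a preponderance (weight is at least 53).
    (e): 53 ≥ 53 [met]
    (f): 53 ≥ 53 [met]
  All elements met. The burden passes to the operator.
Stage II.2 — burden on operator; standard: a scintilla of evidence (weight is at least 18).
    (g): 89 − 69 = 20 ≥ 18 [met]
  All elements met. The burden passes to the subscriber.
Stage II.3 — burden on subscriber; standard: clear and convincing evidence (weight is at least 77).
    (h): 96 − 18 = 78 ≥ 77 [met]
  Stage II.3 carried; the final stage is satisfied.
All stages carried — the subscriber prevails on this issue.
— Issue III —
Stage III.1 (subscriber, a heightened civil standard, weight is at least 75): (i) net 98−21=77 ≥ 75 — meets.
  Stage III.1 carried; the burden shifts to the operator.
Stage III.2 (operator, a production showing, weight is at least 15): (j) net 77−65=12 < 15 — fails; (k) net 35−21=14 < 15 — fails.
  Not every element is met, so the operator fails to carry Stage III.2.
The subscriber prevails on this issue.
Per-issue: Issue I → subscriber; Issue II → subscriber; Issue III → subscriber. The subscriber must prevail on every issue; overall, the subscriber prevails.

subscriber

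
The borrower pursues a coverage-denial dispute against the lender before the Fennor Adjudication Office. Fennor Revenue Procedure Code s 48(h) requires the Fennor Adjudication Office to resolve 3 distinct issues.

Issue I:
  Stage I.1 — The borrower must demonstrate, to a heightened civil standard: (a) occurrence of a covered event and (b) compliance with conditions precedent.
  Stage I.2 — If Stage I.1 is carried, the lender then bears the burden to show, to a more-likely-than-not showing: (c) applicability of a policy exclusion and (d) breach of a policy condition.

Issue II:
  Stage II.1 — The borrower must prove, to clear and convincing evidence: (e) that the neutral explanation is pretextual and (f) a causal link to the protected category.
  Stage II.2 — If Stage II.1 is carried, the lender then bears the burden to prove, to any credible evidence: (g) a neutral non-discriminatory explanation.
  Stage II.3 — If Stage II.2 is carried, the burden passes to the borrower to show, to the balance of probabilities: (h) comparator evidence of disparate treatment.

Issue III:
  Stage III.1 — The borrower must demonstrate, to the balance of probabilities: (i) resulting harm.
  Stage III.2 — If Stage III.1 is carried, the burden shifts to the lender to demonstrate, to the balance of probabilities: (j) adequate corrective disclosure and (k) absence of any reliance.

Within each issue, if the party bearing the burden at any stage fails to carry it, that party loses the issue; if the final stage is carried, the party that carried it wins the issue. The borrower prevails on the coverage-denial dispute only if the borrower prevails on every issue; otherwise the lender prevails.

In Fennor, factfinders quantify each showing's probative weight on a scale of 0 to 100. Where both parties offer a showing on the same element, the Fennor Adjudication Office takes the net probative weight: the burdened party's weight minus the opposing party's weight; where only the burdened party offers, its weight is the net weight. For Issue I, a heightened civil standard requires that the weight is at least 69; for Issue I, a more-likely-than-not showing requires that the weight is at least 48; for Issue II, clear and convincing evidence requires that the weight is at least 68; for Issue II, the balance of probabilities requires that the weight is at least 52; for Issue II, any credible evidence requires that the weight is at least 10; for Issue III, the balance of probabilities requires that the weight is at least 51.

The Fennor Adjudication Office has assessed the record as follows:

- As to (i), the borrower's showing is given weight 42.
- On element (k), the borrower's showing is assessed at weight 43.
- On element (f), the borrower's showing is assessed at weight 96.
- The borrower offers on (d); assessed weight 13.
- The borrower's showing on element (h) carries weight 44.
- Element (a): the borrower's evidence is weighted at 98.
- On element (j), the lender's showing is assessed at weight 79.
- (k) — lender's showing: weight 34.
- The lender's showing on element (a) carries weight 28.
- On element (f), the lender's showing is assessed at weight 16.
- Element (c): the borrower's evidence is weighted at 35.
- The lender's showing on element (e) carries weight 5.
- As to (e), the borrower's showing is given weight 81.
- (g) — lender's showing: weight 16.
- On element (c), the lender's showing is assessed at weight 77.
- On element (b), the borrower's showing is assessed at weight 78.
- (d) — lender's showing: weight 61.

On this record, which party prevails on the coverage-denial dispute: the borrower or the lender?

— Issue I —
Stage I.1 (borrower, a heightened civil standard, weight is at least 69): (a) net 98−28=70 ≥ 69 — meets; (b) 78 ≥ 69 — meets.
  All elements met. The burden passes to the lender.
Stage I.2 (lender, a more-likely-than-not showing, weight is at least 48): (c) net 77−35=42 < 48 — fails; (d) net 61−13=48 ≥ 48 — meets.
  Stage I.2 not carried; the lender fails its burden.
The borrower prevails on this issue.
— Issue II —
Stage II.1 — burden on borrower; standard: clear and convincing evidence (weight is at least 68).
    (e): 81 − 5 = 76 ≥ 68 [met]
    (f): 96 − 16 = 80 ≥ 68 [met]
  The borrower carries Stage II.1; the lender now bears the burden.
Stage II.2 — burden on lender; standard: any credible evidence (weight is at least 10).
    (g): 16 ≥ 10 [met]
  Stage II.2 is satisfied; the onus moves to the borrower.
Stage II.3 — burden on borrower; standard: the balance of probabilities (weight is at least 52).
    (h): 44 < 52 [not met]
  The borrower does not carry Stage II.3.
So the lender prevails on this issue.
— Issue III —
Stage III.1 (borrower, the balance of probabilities, weight is at least 51): (i) 42 < 51 — fails.
  The borrower does not carry Stage III.1.
So the lender prevails on this issue.
Per-issue: Issue I → borrower; Issue II → lender; Issue III → lender. The borrower must prevail on every issue; overall, the lender prevails.

lender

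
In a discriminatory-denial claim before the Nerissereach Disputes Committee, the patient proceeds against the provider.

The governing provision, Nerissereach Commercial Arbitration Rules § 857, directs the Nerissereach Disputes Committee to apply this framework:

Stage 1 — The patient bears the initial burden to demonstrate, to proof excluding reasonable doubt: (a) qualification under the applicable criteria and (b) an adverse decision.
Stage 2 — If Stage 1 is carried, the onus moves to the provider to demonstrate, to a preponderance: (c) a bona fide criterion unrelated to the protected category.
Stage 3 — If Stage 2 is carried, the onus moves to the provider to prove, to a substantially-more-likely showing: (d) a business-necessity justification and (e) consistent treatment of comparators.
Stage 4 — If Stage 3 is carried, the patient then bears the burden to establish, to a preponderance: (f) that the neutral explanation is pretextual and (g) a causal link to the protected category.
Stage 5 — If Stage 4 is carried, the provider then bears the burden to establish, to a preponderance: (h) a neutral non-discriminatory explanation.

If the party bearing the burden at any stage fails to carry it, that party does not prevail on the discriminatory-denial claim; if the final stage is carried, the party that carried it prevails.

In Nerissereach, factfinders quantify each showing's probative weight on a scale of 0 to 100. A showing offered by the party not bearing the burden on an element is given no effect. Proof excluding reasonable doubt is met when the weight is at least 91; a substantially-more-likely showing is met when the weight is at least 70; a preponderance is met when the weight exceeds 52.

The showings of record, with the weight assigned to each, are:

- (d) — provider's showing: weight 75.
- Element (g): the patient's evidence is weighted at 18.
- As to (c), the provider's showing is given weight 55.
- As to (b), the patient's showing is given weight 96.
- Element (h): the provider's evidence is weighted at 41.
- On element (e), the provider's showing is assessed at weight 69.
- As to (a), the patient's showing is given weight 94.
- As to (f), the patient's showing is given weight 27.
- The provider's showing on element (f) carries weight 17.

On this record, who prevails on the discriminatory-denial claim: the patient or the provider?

Stage 1 — burden on patient; standard: proof excluding reasonable doubt (weight is at least 91).
    (a): 94 ≥ 91 [met]
    (b): 96 ≥ 91 [met]
  Stage 1 is satisfied; the onus moves to the provider.
Stage 2 — burden on provider; standard: a preponderance (weight exceeds 52).
    (c): 55 > 52 [met]
  All elements met. The provider retains the burden for Stage 3.
Stage 3 — burden on provider; standard: a substantially-more-likely showing (weight is at least 70).
    (d): 75 ≥ 70 [met]
    (e): 69 < 70 [not met]
  Stage 3 not carried; the provider fails its burden.
The analysis ends at Stage 3; the patient prevails.

patient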